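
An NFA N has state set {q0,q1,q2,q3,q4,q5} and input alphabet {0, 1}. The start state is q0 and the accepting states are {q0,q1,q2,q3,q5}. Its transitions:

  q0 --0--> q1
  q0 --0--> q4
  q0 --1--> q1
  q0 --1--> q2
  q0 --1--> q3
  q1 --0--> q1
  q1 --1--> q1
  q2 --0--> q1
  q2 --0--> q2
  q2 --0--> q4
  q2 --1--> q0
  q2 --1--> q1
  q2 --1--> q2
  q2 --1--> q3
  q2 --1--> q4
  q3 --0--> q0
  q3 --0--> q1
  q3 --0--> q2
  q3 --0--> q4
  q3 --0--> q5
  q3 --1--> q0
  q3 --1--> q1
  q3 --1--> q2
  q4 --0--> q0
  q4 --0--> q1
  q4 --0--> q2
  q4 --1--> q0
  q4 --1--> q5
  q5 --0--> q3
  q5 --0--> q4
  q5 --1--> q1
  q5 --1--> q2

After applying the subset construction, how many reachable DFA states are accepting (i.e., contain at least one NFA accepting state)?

13

Start state of the DFA: {q0}.
{q0} --0--> {q1,q4}  [new]
{q0} --1--> {q1,q2,q3}  [new]
{q1,q4} --0--> {q0,q1,q2}  [new]
{q1,q4} --1--> {q0,q1,q5}  [new]
{q1,q2,q3} --0--> {q0,q1,q2,q4,q5}  [new]
{q1,q2,q3} --1--> {q0,q1,q2,q3,q4}  [new]
{q0,q1,q2} --0--> {q1,q2,q4}  [new]
{q0,q1,q2} --1--> {q0,q1,q2,q3,q4}  [seen]
{q0,q1,q5} --0--> {q1,q3,q4}  [new]
{q0,q1,q5} --1--> {q1,q2,q3}  [seen]
{q0,q1,q2,q4,q5} --0--> {q0,q1,q2,q3,q4}  [seen]
{q0,q1,q2,q4,q5} --1--> {q0,q1,q2,q3,q4,q5}  [new]
{q0,q1,q2,q3,q4} --0--> {q0,q1,q2,q4,q5}  [seen]
{q0,q1,q2,q3,q4} --1--> {q0,q1,q2,q3,q4,q5}  [seen]
{q1,q2,q4} --0--> {q0,q1,q2,q4}  [new]
{q1,q2,q4} --1--> {q0,q1,q2,q3,q4,q5}  [seen]
{q1,q3,q4} --0--> {q0,q1,q2,q4,q5}  [seen]
{q1,q3,q4} --1--> {q0,q1,q2,q5}  [new]
{q0,q1,q2,q3,q4,q5} --0--> {q0,q1,q2,q3,q4,q5}  [seen]
{q0,q1,q2,q3,q4,q5} --1--> {q0,q1,q2,q3,q4,q5}  [seen]
{q0,q1,q2,q4} --0--> {q0,q1,q2,q4}  [seen]
{q0,q1,q2,q4} --1--> {q0,q1,q2,q3,q4,q5}  [seen]
{q0,q1,q2,q5} --0--> {q1,q2,q3,q4}  [new]
{q0,q1,q2,q5} --1--> {q0,q1,q2,q3,q4}  [seen]
{q1,q2,q3,q4} --0--> {q0,q1,q2,q4,q5}  [seen]
{q1,q2,q3,q4} --1--> {q0,q1,q2,q3,q4,q5}  [seen]
Reachable DFA states: {q0}, {q1,q4}, {q1,q2,q3}, {q0,q1,q2}, {q0,q1,q5}, {q0,q1,q2,q4,q5}, {q0,q1,q2,q3,q4}, {q1,q2,q4}, {q1,q3,q4}, {q0,q1,q2,q3,q4,q5}, {q0,q1,q2,q4}, {q0,q1,q2,q5}, {q1,q2,q3,q4}.
Accepting DFA states (contain an NFA accepting state): {q0}, {q1,q4}, {q1,q2,q3}, {q0,q1,q2}, {q0,q1,q5}, {q0,q1,q2,q4,q5}, {q0,q1,q2,q3,q4}, {q1,q2,q4}, {q1,q3,q4}, {q0,q1,q2,q3,q4,q5}, {q0,q1,q2,q4}, {q0,q1,q2,q5}, {q1,q2,q3,q4}.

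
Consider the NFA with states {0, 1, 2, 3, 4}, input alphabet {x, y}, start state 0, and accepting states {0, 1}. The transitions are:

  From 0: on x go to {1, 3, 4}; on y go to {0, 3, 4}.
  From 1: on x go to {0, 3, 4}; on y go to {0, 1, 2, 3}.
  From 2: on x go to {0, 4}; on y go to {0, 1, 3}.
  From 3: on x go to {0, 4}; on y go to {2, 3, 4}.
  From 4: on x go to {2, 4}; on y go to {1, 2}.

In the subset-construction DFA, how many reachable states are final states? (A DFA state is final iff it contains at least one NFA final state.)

Start state of the DFA: {0}.
{0} --x--> {1, 3, 4}  [new]
{0} --y--> {0, 3, 4}  [new]
{1, 3, 4} --x--> {0, 2, 3, 4}  [new]
{1, 3, 4} --y--> {0, 1, 2, 3, 4}  [new]
{0, 3, 4} --x--> {0, 1, 2, 3, 4}  [seen]
{0, 3, 4} --y--> {0, 1, 2, 3, 4}  [seen]
{0, 2, 3, 4} --x--> {0, 1, 2, 3, 4}  [seen]
{0, 2, 3, 4} --y--> {0, 1, 2, 3, 4}  [seen]
{0, 1, 2, 3, 4} --x--> {0, 1, 2, 3, 4}  [seen]
{0, 1, 2, 3, 4} --y--> {0, 1, 2, 3, 4}  [seen]
Reachable DFA states: {0}, {1, 3, 4}, {0, 3, 4}, {0, 2, 3, 4}, {0, 1, 2, 3, 4}.
Accepting DFA states (contain an NFA accepting state): {0}, {1, 3, 4}, {0, 3, 4}, {0, 2, 3, 4}, {0, 1, 2, 3, 4}.

5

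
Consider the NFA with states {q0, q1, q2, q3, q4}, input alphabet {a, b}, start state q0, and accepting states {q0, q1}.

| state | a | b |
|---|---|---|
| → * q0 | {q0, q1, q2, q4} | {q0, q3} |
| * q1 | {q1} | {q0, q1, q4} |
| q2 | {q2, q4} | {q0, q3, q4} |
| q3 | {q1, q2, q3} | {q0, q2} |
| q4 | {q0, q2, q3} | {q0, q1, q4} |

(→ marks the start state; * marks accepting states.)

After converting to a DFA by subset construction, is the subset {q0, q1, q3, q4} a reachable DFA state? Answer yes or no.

yes

Start state of the DFA: {q0}.
{q0} --a--> {q0, q1, q2, q4}  [new]
{q0} --b--> {q0, q3}  [new]
{q0, q1, q2, q4} --a--> {q0, q1, q2, q3, q4}  [new]
{q0, q1, q2, q4} --b--> {q0, q1, q3, q4}  [new]
{q0, q3} --a--> {q0, q1, q2, q3, q4}  [seen]
{q0, q3} --b--> {q0, q2, q3}  [new]
{q0, q1, q2, q3, q4} --a--> {q0, q1, q2, q3, q4}  [seen]
{q0, q1, q2, q3, q4} --b--> {q0, q1, q2, q3, q4}  [seen]
{q0, q1, q3, q4} --a--> {q0, q1, q2, q3, q4}  [seen]
{q0, q1, q3, q4} --b--> {q0, q1, q2, q3, q4}  [seen]
{q0, q2, q3} --a--> {q0, q1, q2, q3, q4}  [seen]
{q0, q2, q3} --b--> {q0, q2, q3, q4}  [new]
{q0, q2, q3, q4} --a--> {q0, q1, q2, q3, q4}  [seen]
{q0, q2, q3, q4} --b--> {q0, q1, q2, q3, q4}  [seen]
Reachable DFA states: {q0}, {q0, q1, q2, q4}, {q0, q3}, {q0, q1, q2, q3, q4}, {q0, q1, q3, q4}, {q0, q2, q3}, {q0, q2, q3, q4}.
{q0, q1, q3, q4} is among them.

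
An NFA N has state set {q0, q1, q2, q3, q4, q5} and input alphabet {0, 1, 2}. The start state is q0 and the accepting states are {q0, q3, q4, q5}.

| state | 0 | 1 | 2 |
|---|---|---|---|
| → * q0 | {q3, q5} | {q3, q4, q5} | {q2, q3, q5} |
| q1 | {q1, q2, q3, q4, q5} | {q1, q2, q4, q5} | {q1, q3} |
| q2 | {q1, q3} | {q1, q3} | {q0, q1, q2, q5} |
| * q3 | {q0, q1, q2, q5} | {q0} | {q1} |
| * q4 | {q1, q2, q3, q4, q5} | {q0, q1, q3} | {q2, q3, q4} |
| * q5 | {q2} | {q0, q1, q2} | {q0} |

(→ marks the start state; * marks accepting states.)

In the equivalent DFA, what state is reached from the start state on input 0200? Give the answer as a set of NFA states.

Start: {q0}.
δ(q0,0) = {q3, q5}.
Union: {q3, q5}.
After 0: {q3, q5}.
δ(q3,2) = {q1}; δ(q5,2) = {q0}.
Union: {q0, q1}.
After 2: {q0, q1}.
δ(q0,0) = {q3, q5}; δ(q1,0) = {q1, q2, q3, q4, q5}.
Union: {q1, q2, q3, q4, q5}.
After 0: {q1, q2, q3, q4, q5}.
δ(q1,0) = {q1, q2, q3, q4, q5}; δ(q2,0) = {q1, q3}; δ(q3,0) = {q0, q1, q2, q5}; δ(q4,0) = {q1, q2, q3, q4, q5}; δ(q5,0) = {q2}.
Union: {q0, q1, q2, q3, q4, q5}.
After 0: {q0, q1, q2, q3, q4, q5}.

{q0, q1, q2, q3, q4, q5}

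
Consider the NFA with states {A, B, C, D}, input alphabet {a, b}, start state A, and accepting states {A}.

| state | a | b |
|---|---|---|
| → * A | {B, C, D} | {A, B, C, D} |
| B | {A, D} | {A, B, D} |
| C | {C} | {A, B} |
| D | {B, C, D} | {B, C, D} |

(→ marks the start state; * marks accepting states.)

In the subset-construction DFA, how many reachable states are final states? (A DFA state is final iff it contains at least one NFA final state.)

Start state of the DFA: {A}.
{A} --a--> {B, C, D}  [new]
{A} --b--> {A, B, C, D}  [new]
{B, C, D} --a--> {A, B, C, D}  [seen]
{B, C, D} --b--> {A, B, C, D}  [seen]
{A, B, C, D} --a--> {A, B, C, D}  [seen]
{A, B, C, D} --b--> {A, B, C, D}  [seen]
Reachable DFA states: {A}, {B, C, D}, {A, B, C, D}.
Accepting DFA states (contain an NFA accepting state): {A}, {A, B, C, D}.

2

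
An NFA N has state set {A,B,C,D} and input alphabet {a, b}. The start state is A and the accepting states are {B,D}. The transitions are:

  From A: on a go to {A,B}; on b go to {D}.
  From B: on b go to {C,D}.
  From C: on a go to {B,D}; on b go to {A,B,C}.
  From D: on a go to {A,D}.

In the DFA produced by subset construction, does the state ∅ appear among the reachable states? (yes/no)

yes

Start state of the DFA: {A}.
{A} --a--> {A,B}  [new]
{A} --b--> {D}  [new]
{A,B} --a--> {A,B}  [seen]
{A,B} --b--> {C,D}  [new]
{D} --a--> {A,D}  [new]
{D} --b--> ∅  [new]
{C,D} --a--> {A,B,D}  [new]
{C,D} --b--> {A,B,C}  [new]
{A,D} --a--> {A,B,D}  [seen]
{A,D} --b--> {D}  [seen]
∅ --a--> ∅  [seen]
∅ --b--> ∅  [seen]
{A,B,D} --a--> {A,B,D}  [seen]
{A,B,D} --b--> {C,D}  [seen]
{A,B,C} --a--> {A,B,D}  [seen]
{A,B,C} --b--> {A,B,C,D}  [new]
{A,B,C,D} --a--> {A,B,D}  [seen]
{A,B,C,D} --b--> {A,B,C,D}  [seen]
Reachable DFA states: {A}, {A,B}, {D}, {C,D}, {A,D}, ∅, {A,B,D}, {A,B,C}, {A,B,C,D}.
∅ is among them.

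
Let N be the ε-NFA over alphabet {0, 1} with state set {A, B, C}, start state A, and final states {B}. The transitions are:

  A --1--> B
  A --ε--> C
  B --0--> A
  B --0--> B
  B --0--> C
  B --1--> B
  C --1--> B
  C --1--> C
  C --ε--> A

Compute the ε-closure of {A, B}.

Begin with {A, B}.
A →ε {C}; add C.
ε-closure = {A, B, C}.

{A, B, C}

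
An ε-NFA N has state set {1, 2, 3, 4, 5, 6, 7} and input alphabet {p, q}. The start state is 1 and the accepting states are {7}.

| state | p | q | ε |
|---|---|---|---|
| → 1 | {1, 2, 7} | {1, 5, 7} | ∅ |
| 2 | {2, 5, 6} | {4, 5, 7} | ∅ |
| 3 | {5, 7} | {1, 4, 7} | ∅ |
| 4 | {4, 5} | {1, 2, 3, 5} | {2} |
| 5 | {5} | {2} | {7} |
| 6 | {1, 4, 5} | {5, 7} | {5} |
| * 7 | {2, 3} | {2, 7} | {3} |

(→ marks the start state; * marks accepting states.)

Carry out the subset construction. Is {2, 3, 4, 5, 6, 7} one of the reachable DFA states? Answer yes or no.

Start state of the DFA: {1} (ε-closure of the NFA start).
{1} --p--> {1, 2, 3, 7}  [new]
{1} --q--> {1, 3, 5, 7}  [new]
{1, 2, 3, 7} --p--> {1, 2, 3, 5, 6, 7}  [new]
{1, 2, 3, 7} --q--> {1, 2, 3, 4, 5, 7}  [new]
{1, 3, 5, 7} --p--> {1, 2, 3, 5, 7}  [new]
{1, 3, 5, 7} --q--> {1, 2, 3, 4, 5, 7}  [seen]
{1, 2, 3, 5, 6, 7} --p--> {1, 2, 3, 4, 5, 6, 7}  [new]
{1, 2, 3, 5, 6, 7} --q--> {1, 2, 3, 4, 5, 7}  [seen]
{1, 2, 3, 4, 5, 7} --p--> {1, 2, 3, 4, 5, 6, 7}  [seen]
{1, 2, 3, 4, 5, 7} --q--> {1, 2, 3, 4, 5, 7}  [seen]
{1, 2, 3, 5, 7} --p--> {1, 2, 3, 5, 6, 7}  [seen]
{1, 2, 3, 5, 7} --q--> {1, 2, 3, 4, 5, 7}  [seen]
{1, 2, 3, 4, 5, 6, 7} --p--> {1, 2, 3, 4, 5, 6, 7}  [seen]
{1, 2, 3, 4, 5, 6, 7} --q--> {1, 2, 3, 4, 5, 7}  [seen]
Reachable DFA states: {1}, {1, 2, 3, 7}, {1, 3, 5, 7}, {1, 2, 3, 5, 6, 7}, {1, 2, 3, 4, 5, 7}, {1, 2, 3, 5, 7}, {1, 2, 3, 4, 5, 6, 7}.
{2, 3, 4, 5, 6, 7} is not among them.

no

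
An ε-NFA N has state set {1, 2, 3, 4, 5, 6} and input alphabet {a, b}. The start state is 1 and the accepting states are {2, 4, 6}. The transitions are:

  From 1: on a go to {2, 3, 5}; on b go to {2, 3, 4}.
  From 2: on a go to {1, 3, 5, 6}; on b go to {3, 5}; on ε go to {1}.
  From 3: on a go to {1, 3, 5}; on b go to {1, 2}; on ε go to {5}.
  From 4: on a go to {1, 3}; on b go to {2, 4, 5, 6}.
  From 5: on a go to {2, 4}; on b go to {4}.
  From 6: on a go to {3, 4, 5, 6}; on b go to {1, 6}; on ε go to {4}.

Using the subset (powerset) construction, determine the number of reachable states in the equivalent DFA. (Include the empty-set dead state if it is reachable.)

4

Start state of the DFA: {1} (ε-closure of the NFA start).
{1} --a--> {1, 2, 3, 5}  [new]
{1} --b--> {1, 2, 3, 4, 5}  [new]
{1, 2, 3, 5} --a--> {1, 2, 3, 4, 5, 6}  [new]
{1, 2, 3, 5} --b--> {1, 2, 3, 4, 5}  [seen]
{1, 2, 3, 4, 5} --a--> {1, 2, 3, 4, 5, 6}  [seen]
{1, 2, 3, 4, 5} --b--> {1, 2, 3, 4, 5, 6}  [seen]
{1, 2, 3, 4, 5, 6} --a--> {1, 2, 3, 4, 5, 6}  [seen]
{1, 2, 3, 4, 5, 6} --b--> {1, 2, 3, 4, 5, 6}  [seen]
Reachable DFA states: {1}, {1, 2, 3, 5}, {1, 2, 3, 4, 5}, {1, 2, 3, 4, 5, 6}.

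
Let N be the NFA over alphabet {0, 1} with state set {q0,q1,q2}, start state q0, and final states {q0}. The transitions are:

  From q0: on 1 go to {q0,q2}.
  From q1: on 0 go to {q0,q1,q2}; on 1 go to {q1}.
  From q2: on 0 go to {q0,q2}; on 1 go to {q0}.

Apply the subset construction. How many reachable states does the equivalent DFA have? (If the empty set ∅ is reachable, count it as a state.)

3

Start state of the DFA: {q0}.
{q0} --0--> ∅  [new]
{q0} --1--> {q0,q2}  [new]
∅ --0--> ∅  [seen]
∅ --1--> ∅  [seen]
{q0,q2} --0--> {q0,q2}  [seen]
{q0,q2} --1--> {q0,q2}  [seen]
Reachable DFA states: {q0}, ∅, {q0,q2}.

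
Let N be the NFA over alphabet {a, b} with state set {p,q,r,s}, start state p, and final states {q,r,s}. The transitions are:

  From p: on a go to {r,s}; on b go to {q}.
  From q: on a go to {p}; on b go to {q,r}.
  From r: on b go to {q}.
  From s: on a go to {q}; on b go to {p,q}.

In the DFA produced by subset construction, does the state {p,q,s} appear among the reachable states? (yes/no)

Start state of the DFA: {p}.
{p} --a--> {r,s}  [new]
{p} --b--> {q}  [new]
{r,s} --a--> {q}  [seen]
{r,s} --b--> {p,q}  [new]
{q} --a--> {p}  [seen]
{q} --b--> {q,r}  [new]
{p,q} --a--> {p,r,s}  [new]
{p,q} --b--> {q,r}  [seen]
{q,r} --a--> {p}  [seen]
{q,r} --b--> {q,r}  [seen]
{p,r,s} --a--> {q,r,s}  [new]
{p,r,s} --b--> {p,q}  [seen]
{q,r,s} --a--> {p,q}  [seen]
{q,r,s} --b--> {p,q,r}  [new]
{p,q,r} --a--> {p,r,s}  [seen]
{p,q,r} --b--> {q,r}  [seen]
Reachable DFA states: {p}, {r,s}, {q}, {p,q}, {q,r}, {p,r,s}, {q,r,s}, {p,q,r}.
{p,q,s} is not among them.

no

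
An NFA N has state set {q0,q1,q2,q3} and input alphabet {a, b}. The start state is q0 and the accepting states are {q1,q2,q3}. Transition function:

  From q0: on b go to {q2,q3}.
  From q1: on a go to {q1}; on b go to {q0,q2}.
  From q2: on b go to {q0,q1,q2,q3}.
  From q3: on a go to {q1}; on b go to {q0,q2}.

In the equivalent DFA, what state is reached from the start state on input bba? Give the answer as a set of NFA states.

{q1}

Start: {q0}.
δ(q0,b) = {q2,q3}.
Union: {q2,q3}.
After b: {q2,q3}.
δ(q2,b) = {q0,q1,q2,q3}; δ(q3,b) = {q0,q2}.
Union: {q0,q1,q2,q3}.
After b: {q0,q1,q2,q3}.
δ(q0,a) = ∅; δ(q1,a) = {q1}; δ(q2,a) = ∅; δ(q3,a) = {q1}.
Union: {q1}.
After a: {q1}.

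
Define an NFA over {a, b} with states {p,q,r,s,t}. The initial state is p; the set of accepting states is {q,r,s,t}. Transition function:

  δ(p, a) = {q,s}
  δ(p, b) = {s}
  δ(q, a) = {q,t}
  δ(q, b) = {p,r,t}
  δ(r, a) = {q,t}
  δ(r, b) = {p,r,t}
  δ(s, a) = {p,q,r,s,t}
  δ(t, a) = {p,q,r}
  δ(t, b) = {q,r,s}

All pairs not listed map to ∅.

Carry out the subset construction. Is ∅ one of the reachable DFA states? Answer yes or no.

Start state of the DFA: {p}.
{p} --a--> {q,s}  [new]
{p} --b--> {s}  [new]
{q,s} --a--> {p,q,r,s,t}  [new]
{q,s} --b--> {p,r,t}  [new]
{s} --a--> {p,q,r,s,t}  [seen]
{s} --b--> ∅  [new]
{p,q,r,s,t} --a--> {p,q,r,s,t}  [seen]
{p,q,r,s,t} --b--> {p,q,r,s,t}  [seen]
{p,r,t} --a--> {p,q,r,s,t}  [seen]
{p,r,t} --b--> {p,q,r,s,t}  [seen]
∅ --a--> ∅  [seen]
∅ --b--> ∅  [seen]
Reachable DFA states: {p}, {q,s}, {s}, {p,q,r,s,t}, {p,r,t}, ∅.
∅ is among them.

yes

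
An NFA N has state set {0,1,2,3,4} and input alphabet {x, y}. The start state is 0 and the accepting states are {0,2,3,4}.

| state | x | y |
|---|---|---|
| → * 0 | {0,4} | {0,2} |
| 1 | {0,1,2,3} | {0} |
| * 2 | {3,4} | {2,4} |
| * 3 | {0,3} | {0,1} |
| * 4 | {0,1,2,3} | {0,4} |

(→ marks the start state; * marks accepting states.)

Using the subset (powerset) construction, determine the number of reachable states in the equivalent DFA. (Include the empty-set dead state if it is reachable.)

Start state of the DFA: {0}.
{0} --x--> {0,4}  [new]
{0} --y--> {0,2}  [new]
{0,4} --x--> {0,1,2,3,4}  [new]
{0,4} --y--> {0,2,4}  [new]
{0,2} --x--> {0,3,4}  [new]
{0,2} --y--> {0,2,4}  [seen]
{0,1,2,3,4} --x--> {0,1,2,3,4}  [seen]
{0,1,2,3,4} --y--> {0,1,2,4}  [new]
{0,2,4} --x--> {0,1,2,3,4}  [seen]
{0,2,4} --y--> {0,2,4}  [seen]
{0,3,4} --x--> {0,1,2,3,4}  [seen]
{0,3,4} --y--> {0,1,2,4}  [seen]
{0,1,2,4} --x--> {0,1,2,3,4}  [seen]
{0,1,2,4} --y--> {0,2,4}  [seen]
Reachable DFA states: {0}, {0,4}, {0,2}, {0,1,2,3,4}, {0,2,4}, {0,3,4}, {0,1,2,4}.

7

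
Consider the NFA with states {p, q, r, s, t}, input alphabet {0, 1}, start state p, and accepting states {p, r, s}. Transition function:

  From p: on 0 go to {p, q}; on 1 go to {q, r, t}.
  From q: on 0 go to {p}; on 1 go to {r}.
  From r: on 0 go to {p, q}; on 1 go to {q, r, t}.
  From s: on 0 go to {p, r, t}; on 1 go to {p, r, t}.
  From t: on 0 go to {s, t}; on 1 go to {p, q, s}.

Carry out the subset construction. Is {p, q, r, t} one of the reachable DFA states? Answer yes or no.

Start state of the DFA: {p}.
{p} --0--> {p, q}  [new]
{p} --1--> {q, r, t}  [new]
{p, q} --0--> {p, q}  [seen]
{p, q} --1--> {q, r, t}  [seen]
{q, r, t} --0--> {p, q, s, t}  [new]
{q, r, t} --1--> {p, q, r, s, t}  [new]
{p, q, s, t} --0--> {p, q, r, s, t}  [seen]
{p, q, s, t} --1--> {p, q, r, s, t}  [seen]
{p, q, r, s, t} --0--> {p, q, r, s, t}  [seen]
{p, q, r, s, t} --1--> {p, q, r, s, t}  [seen]
Reachable DFA states: {p}, {p, q}, {q, r, t}, {p, q, s, t}, {p, q, r, s, t}.
{p, q, r, t} is not among them.

no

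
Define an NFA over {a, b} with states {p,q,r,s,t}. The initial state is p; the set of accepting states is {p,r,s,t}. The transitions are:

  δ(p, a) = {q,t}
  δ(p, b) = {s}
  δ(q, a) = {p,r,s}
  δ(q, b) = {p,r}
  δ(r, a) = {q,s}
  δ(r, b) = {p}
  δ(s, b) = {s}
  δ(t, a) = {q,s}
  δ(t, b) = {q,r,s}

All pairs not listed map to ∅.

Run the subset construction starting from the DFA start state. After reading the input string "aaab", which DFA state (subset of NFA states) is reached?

{p,q,r,s}

Start: {p}.
δ(p,a) = {q,t}.
Union: {q,t}.
After a: {q,t}.
δ(q,a) = {p,r,s}; δ(t,a) = {q,s}.
Union: {p,q,r,s}.
After a: {p,q,r,s}.
δ(p,a) = {q,t}; δ(q,a) = {p,r,s}; δ(r,a) = {q,s}; δ(s,a) = ∅.
Union: {p,q,r,s,t}.
After a: {p,q,r,s,t}.
δ(p,b) = {s}; δ(q,b) = {p,r}; δ(r,b) = {p}; δ(s,b) = {s}; δ(t,b) = {q,r,s}.
Union: {p,q,r,s}.
After b: {p,q,r,s}.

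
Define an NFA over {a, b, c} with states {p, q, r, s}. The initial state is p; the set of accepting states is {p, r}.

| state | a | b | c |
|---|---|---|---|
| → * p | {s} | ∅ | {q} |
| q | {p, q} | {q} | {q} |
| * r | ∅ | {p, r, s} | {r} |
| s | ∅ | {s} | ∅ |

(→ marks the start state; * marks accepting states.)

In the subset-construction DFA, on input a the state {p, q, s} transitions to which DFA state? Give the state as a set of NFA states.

{p, q, s}

δ(p,a) = {s}; δ(q,a) = {p, q}; δ(s,a) = ∅.
Union: {p, q, s}.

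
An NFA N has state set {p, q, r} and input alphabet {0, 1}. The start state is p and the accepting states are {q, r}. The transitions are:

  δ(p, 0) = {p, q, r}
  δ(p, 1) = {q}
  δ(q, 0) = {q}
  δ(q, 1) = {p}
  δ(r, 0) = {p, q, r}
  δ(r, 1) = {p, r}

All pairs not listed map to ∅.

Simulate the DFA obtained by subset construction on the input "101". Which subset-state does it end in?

{p}

Start: {p}.
δ(p,1) = {q}.
Union: {q}.
After 1: {q}.
δ(q,0) = {q}.
Union: {q}.
After 0: {q}.
δ(q,1) = {p}.
Union: {p}.
After 1: {p}.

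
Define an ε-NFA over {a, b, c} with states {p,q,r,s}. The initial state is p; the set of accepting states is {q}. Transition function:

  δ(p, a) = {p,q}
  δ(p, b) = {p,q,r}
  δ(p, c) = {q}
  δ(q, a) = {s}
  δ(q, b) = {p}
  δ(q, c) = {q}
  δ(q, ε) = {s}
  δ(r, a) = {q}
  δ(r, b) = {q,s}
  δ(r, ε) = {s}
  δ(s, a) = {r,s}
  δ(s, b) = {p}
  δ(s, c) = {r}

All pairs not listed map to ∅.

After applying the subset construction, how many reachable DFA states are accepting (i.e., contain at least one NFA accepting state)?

Start state of the DFA: {p} (ε-closure of the NFA start).
{p} --a--> {p,q,s}  [new]
{p} --b--> {p,q,r,s}  [new]
{p} --c--> {q,s}  [new]
{p,q,s} --a--> {p,q,r,s}  [seen]
{p,q,s} --b--> {p,q,r,s}  [seen]
{p,q,s} --c--> {q,r,s}  [new]
{p,q,r,s} --a--> {p,q,r,s}  [seen]
{p,q,r,s} --b--> {p,q,r,s}  [seen]
{p,q,r,s} --c--> {q,r,s}  [seen]
{q,s} --a--> {r,s}  [new]
{q,s} --b--> {p}  [seen]
{q,s} --c--> {q,r,s}  [seen]
{q,r,s} --a--> {q,r,s}  [seen]
{q,r,s} --b--> {p,q,s}  [seen]
{q,r,s} --c--> {q,r,s}  [seen]
{r,s} --a--> {q,r,s}  [seen]
{r,s} --b--> {p,q,s}  [seen]
{r,s} --c--> {r,s}  [seen]
Reachable DFA states: {p}, {p,q,s}, {p,q,r,s}, {q,s}, {q,r,s}, {r,s}.
Accepting DFA states (contain an NFA accepting state): {p,q,s}, {p,q,r,s}, {q,s}, {q,r,s}.

4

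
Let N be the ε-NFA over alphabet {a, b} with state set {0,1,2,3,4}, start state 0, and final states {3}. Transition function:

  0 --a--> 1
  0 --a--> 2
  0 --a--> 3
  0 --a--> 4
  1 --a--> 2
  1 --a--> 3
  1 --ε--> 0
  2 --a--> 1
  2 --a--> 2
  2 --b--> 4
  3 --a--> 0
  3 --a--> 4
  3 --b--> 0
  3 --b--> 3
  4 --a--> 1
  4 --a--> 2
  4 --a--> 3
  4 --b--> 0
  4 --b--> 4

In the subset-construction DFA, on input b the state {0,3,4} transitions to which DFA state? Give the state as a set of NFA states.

{0,3,4}

δ(0,b) = ∅; δ(3,b) = {0,3}; δ(4,b) = {0,4}.
Union: {0,3,4}.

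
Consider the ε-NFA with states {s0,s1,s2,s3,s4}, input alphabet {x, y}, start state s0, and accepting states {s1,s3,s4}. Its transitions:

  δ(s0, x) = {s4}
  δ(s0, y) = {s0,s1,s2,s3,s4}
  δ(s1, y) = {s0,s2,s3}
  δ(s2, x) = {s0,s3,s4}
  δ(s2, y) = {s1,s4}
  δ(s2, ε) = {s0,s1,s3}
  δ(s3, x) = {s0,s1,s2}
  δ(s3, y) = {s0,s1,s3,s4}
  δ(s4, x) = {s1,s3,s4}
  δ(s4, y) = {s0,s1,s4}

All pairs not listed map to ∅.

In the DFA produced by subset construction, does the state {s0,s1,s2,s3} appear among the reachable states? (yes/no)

Start state of the DFA: {s0} (ε-closure of the NFA start).
{s0} --x--> {s4}  [new]
{s0} --y--> {s0,s1,s2,s3,s4}  [new]
{s4} --x--> {s1,s3,s4}  [new]
{s4} --y--> {s0,s1,s4}  [new]
{s0,s1,s2,s3,s4} --x--> {s0,s1,s2,s3,s4}  [seen]
{s0,s1,s2,s3,s4} --y--> {s0,s1,s2,s3,s4}  [seen]
{s1,s3,s4} --x--> {s0,s1,s2,s3,s4}  [seen]
{s1,s3,s4} --y--> {s0,s1,s2,s3,s4}  [seen]
{s0,s1,s4} --x--> {s1,s3,s4}  [seen]
{s0,s1,s4} --y--> {s0,s1,s2,s3,s4}  [seen]
Reachable DFA states: {s0}, {s4}, {s0,s1,s2,s3,s4}, {s1,s3,s4}, {s0,s1,s4}.
{s0,s1,s2,s3} is not among them.

no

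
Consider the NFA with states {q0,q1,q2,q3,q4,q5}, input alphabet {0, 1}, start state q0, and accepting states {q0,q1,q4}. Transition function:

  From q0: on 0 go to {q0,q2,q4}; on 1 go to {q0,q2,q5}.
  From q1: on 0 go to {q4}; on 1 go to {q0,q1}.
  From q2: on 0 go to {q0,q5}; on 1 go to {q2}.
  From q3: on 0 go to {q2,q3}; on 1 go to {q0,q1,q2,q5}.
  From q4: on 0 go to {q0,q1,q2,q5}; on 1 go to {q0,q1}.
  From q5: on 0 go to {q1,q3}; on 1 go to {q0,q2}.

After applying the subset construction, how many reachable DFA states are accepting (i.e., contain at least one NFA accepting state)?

6

Start state of the DFA: {q0}.
{q0} --0--> {q0,q2,q4}  [new]
{q0} --1--> {q0,q2,q5}  [new]
{q0,q2,q4} --0--> {q0,q1,q2,q4,q5}  [new]
{q0,q2,q4} --1--> {q0,q1,q2,q5}  [new]
{q0,q2,q5} --0--> {q0,q1,q2,q3,q4,q5}  [new]
{q0,q2,q5} --1--> {q0,q2,q5}  [seen]
{q0,q1,q2,q4,q5} --0--> {q0,q1,q2,q3,q4,q5}  [seen]
{q0,q1,q2,q4,q5} --1--> {q0,q1,q2,q5}  [seen]
{q0,q1,q2,q5} --0--> {q0,q1,q2,q3,q4,q5}  [seen]
{q0,q1,q2,q5} --1--> {q0,q1,q2,q5}  [seen]
{q0,q1,q2,q3,q4,q5} --0--> {q0,q1,q2,q3,q4,q5}  [seen]
{q0,q1,q2,q3,q4,q5} --1--> {q0,q1,q2,q5}  [seen]
Reachable DFA states: {q0}, {q0,q2,q4}, {q0,q2,q5}, {q0,q1,q2,q4,q5}, {q0,q1,q2,q5}, {q0,q1,q2,q3,q4,q5}.
Accepting DFA states (contain an NFA accepting state): {q0}, {q0,q2,q4}, {q0,q2,q5}, {q0,q1,q2,q4,q5}, {q0,q1,q2,q5}, {q0,q1,q2,q3,q4,q5}.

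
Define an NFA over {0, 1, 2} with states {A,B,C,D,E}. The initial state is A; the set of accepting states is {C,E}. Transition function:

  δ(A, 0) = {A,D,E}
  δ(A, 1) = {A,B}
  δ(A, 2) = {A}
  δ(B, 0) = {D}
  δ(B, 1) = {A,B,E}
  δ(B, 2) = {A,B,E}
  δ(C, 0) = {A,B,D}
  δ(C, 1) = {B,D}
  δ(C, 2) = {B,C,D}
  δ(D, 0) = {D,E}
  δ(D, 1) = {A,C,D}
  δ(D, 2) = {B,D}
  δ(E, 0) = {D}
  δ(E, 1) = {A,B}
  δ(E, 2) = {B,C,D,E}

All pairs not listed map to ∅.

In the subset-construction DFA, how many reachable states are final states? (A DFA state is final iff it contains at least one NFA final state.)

Start state of the DFA: {A}.
{A} --0--> {A,D,E}  [new]
{A} --1--> {A,B}  [new]
{A} --2--> {A}  [seen]
{A,D,E} --0--> {A,D,E}  [seen]
{A,D,E} --1--> {A,B,C,D}  [new]
{A,D,E} --2--> {A,B,C,D,E}  [new]
{A,B} --0--> {A,D,E}  [seen]
{A,B} --1--> {A,B,E}  [new]
{A,B} --2--> {A,B,E}  [seen]
{A,B,C,D} --0--> {A,B,D,E}  [new]
{A,B,C,D} --1--> {A,B,C,D,E}  [seen]
{A,B,C,D} --2--> {A,B,C,D,E}  [seen]
{A,B,C,D,E} --0--> {A,B,D,E}  [seen]
{A,B,C,D,E} --1--> {A,B,C,D,E}  [seen]
{A,B,C,D,E} --2--> {A,B,C,D,E}  [seen]
{A,B,E} --0--> {A,D,E}  [seen]
{A,B,E} --1--> {A,B,E}  [seen]
{A,B,E} --2--> {A,B,C,D,E}  [seen]
{A,B,D,E} --0--> {A,D,E}  [seen]
{A,B,D,E} --1--> {A,B,C,D,E}  [seen]
{A,B,D,E} --2--> {A,B,C,D,E}  [seen]
Reachable DFA states: {A}, {A,D,E}, {A,B}, {A,B,C,D}, {A,B,C,D,E}, {A,B,E}, {A,B,D,E}.
Accepting DFA states (contain an NFA accepting state): {A,D,E}, {A,B,C,D}, {A,B,C,D,E}, {A,B,E}, {A,B,D,E}.

5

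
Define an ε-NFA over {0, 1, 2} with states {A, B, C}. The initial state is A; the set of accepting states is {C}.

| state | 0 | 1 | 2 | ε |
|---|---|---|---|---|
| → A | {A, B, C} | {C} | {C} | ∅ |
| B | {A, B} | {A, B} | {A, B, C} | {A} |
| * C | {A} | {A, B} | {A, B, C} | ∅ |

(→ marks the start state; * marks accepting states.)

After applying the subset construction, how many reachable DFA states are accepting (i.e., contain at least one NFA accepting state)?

2

Start state of the DFA: {A} (ε-closure of the NFA start).
{A} --0--> {A, B, C}  [new]
{A} --1--> {C}  [new]
{A} --2--> {C}  [seen]
{A, B, C} --0--> {A, B, C}  [seen]
{A, B, C} --1--> {A, B, C}  [seen]
{A, B, C} --2--> {A, B, C}  [seen]
{C} --0--> {A}  [seen]
{C} --1--> {A, B}  [new]
{C} --2--> {A, B, C}  [seen]
{A, B} --0--> {A, B, C}  [seen]
{A, B} --1--> {A, B, C}  [seen]
{A, B} --2--> {A, B, C}  [seen]
Reachable DFA states: {A}, {A, B, C}, {C}, {A, B}.
Accepting DFA states (contain an NFA accepting state): {A, B, C}, {C}.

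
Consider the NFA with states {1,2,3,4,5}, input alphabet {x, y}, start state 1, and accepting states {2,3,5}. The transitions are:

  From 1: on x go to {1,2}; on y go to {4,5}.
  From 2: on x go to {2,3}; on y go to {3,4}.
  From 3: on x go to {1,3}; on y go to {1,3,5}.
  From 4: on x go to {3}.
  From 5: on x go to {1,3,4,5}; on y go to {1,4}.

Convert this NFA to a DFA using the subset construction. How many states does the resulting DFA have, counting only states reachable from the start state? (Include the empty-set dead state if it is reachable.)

8

Start state of the DFA: {1}.
{1} --x--> {1,2}  [new]
{1} --y--> {4,5}  [new]
{1,2} --x--> {1,2,3}  [new]
{1,2} --y--> {3,4,5}  [new]
{4,5} --x--> {1,3,4,5}  [new]
{4,5} --y--> {1,4}  [new]
{1,2,3} --x--> {1,2,3}  [seen]
{1,2,3} --y--> {1,3,4,5}  [seen]
{3,4,5} --x--> {1,3,4,5}  [seen]
{3,4,5} --y--> {1,3,4,5}  [seen]
{1,3,4,5} --x--> {1,2,3,4,5}  [new]
{1,3,4,5} --y--> {1,3,4,5}  [seen]
{1,4} --x--> {1,2,3}  [seen]
{1,4} --y--> {4,5}  [seen]
{1,2,3,4,5} --x--> {1,2,3,4,5}  [seen]
{1,2,3,4,5} --y--> {1,3,4,5}  [seen]
Reachable DFA states: {1}, {1,2}, {4,5}, {1,2,3}, {3,4,5}, {1,3,4,5}, {1,4}, {1,2,3,4,5}.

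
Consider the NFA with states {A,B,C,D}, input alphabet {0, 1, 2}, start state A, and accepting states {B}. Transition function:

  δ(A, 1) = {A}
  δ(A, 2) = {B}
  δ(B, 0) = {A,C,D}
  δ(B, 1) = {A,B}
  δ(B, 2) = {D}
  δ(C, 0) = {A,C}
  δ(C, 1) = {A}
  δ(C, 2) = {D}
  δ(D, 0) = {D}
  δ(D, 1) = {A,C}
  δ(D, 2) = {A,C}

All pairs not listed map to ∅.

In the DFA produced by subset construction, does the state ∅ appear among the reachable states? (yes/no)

yes

Start state of the DFA: {A}.
{A} --0--> ∅  [new]
{A} --1--> {A}  [seen]
{A} --2--> {B}  [new]
∅ --0--> ∅  [seen]
∅ --1--> ∅  [seen]
∅ --2--> ∅  [seen]
{B} --0--> {A,C,D}  [new]
{B} --1--> {A,B}  [new]
{B} --2--> {D}  [new]
{A,C,D} --0--> {A,C,D}  [seen]
{A,C,D} --1--> {A,C}  [new]
{A,C,D} --2--> {A,B,C,D}  [new]
{A,B} --0--> {A,C,D}  [seen]
{A,B} --1--> {A,B}  [seen]
{A,B} --2--> {B,D}  [new]
{D} --0--> {D}  [seen]
{D} --1--> {A,C}  [seen]
{D} --2--> {A,C}  [seen]
{A,C} --0--> {A,C}  [seen]
{A,C} --1--> {A}  [seen]
{A,C} --2--> {B,D}  [seen]
{A,B,C,D} --0--> {A,C,D}  [seen]
{A,B,C,D} --1--> {A,B,C}  [new]
{A,B,C,D} --2--> {A,B,C,D}  [seen]
{B,D} --0--> {A,C,D}  [seen]
{B,D} --1--> {A,B,C}  [seen]
{B,D} --2--> {A,C,D}  [seen]
{A,B,C} --0--> {A,C,D}  [seen]
{A,B,C} --1--> {A,B}  [seen]
{A,B,C} --2--> {B,D}  [seen]
Reachable DFA states: {A}, ∅, {B}, {A,C,D}, {A,B}, {D}, {A,C}, {A,B,C,D}, {B,D}, {A,B,C}.
∅ is among them.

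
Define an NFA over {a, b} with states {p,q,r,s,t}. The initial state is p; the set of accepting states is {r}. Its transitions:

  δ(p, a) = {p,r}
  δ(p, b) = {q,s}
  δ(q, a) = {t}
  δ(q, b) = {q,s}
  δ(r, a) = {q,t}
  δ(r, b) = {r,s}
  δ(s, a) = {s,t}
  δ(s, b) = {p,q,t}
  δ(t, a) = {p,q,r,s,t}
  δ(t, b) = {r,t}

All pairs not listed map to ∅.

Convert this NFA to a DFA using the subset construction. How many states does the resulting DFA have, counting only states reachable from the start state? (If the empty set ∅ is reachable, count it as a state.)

Start state of the DFA: {p}.
{p} --a--> {p,r}  [new]
{p} --b--> {q,s}  [new]
{p,r} --a--> {p,q,r,t}  [new]
{p,r} --b--> {q,r,s}  [new]
{q,s} --a--> {s,t}  [new]
{q,s} --b--> {p,q,s,t}  [new]
{p,q,r,t} --a--> {p,q,r,s,t}  [new]
{p,q,r,t} --b--> {q,r,s,t}  [new]
{q,r,s} --a--> {q,s,t}  [new]
{q,r,s} --b--> {p,q,r,s,t}  [seen]
{s,t} --a--> {p,q,r,s,t}  [seen]
{s,t} --b--> {p,q,r,t}  [seen]
{p,q,s,t} --a--> {p,q,r,s,t}  [seen]
{p,q,s,t} --b--> {p,q,r,s,t}  [seen]
{p,q,r,s,t} --a--> {p,q,r,s,t}  [seen]
{p,q,r,s,t} --b--> {p,q,r,s,t}  [seen]
{q,r,s,t} --a--> {p,q,r,s,t}  [seen]
{q,r,s,t} --b--> {p,q,r,s,t}  [seen]
{q,s,t} --a--> {p,q,r,s,t}  [seen]
{q,s,t} --b--> {p,q,r,s,t}  [seen]
Reachable DFA states: {p}, {p,r}, {q,s}, {p,q,r,t}, {q,r,s}, {s,t}, {p,q,s,t}, {p,q,r,s,t}, {q,r,s,t}, {q,s,t}.

10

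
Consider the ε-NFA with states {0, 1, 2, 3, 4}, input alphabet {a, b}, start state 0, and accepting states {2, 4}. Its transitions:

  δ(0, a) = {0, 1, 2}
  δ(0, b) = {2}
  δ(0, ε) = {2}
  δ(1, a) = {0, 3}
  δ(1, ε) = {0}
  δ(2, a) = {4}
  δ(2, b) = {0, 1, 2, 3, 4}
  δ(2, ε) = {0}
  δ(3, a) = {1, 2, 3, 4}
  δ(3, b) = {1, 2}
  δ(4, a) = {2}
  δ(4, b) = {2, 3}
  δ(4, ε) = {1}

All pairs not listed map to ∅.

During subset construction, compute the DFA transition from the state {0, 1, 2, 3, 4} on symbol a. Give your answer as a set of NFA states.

δ(0,a) = {0, 1, 2}; δ(1,a) = {0, 3}; δ(2,a) = {4}; δ(3,a) = {1, 2, 3, 4}; δ(4,a) = {2}.
Union: {0, 1, 2, 3, 4}.

{0, 1, 2, 3, 4}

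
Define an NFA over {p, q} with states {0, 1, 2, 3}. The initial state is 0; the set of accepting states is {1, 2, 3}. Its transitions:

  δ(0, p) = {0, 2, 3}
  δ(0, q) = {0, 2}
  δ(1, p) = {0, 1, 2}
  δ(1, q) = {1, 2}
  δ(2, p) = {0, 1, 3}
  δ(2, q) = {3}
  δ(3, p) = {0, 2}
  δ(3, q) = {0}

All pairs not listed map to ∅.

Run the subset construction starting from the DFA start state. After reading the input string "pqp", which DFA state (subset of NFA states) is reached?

Start: {0}.
δ(0,p) = {0, 2, 3}.
Union: {0, 2, 3}.
After p: {0, 2, 3}.
δ(0,q) = {0, 2}; δ(2,q) = {3}; δ(3,q) = {0}.
Union: {0, 2, 3}.
After q: {0, 2, 3}.
δ(0,p) = {0, 2, 3}; δ(2,p) = {0, 1, 3}; δ(3,p) = {0, 2}.
Union: {0, 1, 2, 3}.
After p: {0, 1, 2, 3}.

{0, 1, 2, 3}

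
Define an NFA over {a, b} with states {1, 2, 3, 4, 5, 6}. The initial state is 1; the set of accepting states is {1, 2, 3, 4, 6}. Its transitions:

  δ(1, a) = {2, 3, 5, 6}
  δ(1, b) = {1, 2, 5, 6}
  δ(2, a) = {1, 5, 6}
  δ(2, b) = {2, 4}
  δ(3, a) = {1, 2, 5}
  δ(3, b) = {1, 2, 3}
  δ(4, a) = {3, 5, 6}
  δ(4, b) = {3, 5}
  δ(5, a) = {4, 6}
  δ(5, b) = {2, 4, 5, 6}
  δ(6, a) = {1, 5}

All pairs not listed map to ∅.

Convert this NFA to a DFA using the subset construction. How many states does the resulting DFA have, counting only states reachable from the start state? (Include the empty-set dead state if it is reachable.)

Start state of the DFA: {1}.
{1} --a--> {2, 3, 5, 6}  [new]
{1} --b--> {1, 2, 5, 6}  [new]
{2, 3, 5, 6} --a--> {1, 2, 4, 5, 6}  [new]
{2, 3, 5, 6} --b--> {1, 2, 3, 4, 5, 6}  [new]
{1, 2, 5, 6} --a--> {1, 2, 3, 4, 5, 6}  [seen]
{1, 2, 5, 6} --b--> {1, 2, 4, 5, 6}  [seen]
{1, 2, 4, 5, 6} --a--> {1, 2, 3, 4, 5, 6}  [seen]
{1, 2, 4, 5, 6} --b--> {1, 2, 3, 4, 5, 6}  [seen]
{1, 2, 3, 4, 5, 6} --a--> {1, 2, 3, 4, 5, 6}  [seen]
{1, 2, 3, 4, 5, 6} --b--> {1, 2, 3, 4, 5, 6}  [seen]
Reachable DFA states: {1}, {2, 3, 5, 6}, {1, 2, 5, 6}, {1, 2, 4, 5, 6}, {1, 2, 3, 4, 5, 6}.

5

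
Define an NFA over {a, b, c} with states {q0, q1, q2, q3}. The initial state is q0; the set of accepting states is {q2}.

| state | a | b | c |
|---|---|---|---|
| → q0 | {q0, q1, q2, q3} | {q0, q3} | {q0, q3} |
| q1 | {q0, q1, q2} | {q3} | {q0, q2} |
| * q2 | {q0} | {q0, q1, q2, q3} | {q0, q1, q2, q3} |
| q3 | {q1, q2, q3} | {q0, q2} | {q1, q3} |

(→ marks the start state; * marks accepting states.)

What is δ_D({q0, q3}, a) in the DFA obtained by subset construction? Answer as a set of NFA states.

{q0, q1, q2, q3}

δ(q0,a) = {q0, q1, q2, q3}; δ(q3,a) = {q1, q2, q3}.
Union: {q0, q1, q2, q3}.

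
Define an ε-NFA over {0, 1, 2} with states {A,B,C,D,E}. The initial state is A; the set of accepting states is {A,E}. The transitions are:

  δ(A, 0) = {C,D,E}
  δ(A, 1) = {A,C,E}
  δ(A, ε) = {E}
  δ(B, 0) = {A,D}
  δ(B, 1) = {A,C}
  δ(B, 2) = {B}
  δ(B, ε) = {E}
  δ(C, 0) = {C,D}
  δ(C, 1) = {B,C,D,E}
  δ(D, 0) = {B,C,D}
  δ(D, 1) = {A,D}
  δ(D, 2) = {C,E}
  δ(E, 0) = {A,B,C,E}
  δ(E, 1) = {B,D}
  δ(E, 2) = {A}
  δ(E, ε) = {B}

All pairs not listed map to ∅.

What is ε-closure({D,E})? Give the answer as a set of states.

Begin with {D,E}.
E →ε {B}; add B.
ε-closure = {B,D,E}.

{B,D,E}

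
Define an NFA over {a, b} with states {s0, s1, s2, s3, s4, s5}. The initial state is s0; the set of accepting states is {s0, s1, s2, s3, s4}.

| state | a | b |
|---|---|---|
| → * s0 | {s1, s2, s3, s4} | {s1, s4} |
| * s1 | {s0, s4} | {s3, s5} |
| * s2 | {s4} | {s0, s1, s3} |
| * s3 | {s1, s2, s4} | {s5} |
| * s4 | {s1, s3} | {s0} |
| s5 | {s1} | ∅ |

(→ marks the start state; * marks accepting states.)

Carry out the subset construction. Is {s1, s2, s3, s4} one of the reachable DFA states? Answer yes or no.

Start state of the DFA: {s0}.
{s0} --a--> {s1, s2, s3, s4}  [new]
{s0} --b--> {s1, s4}  [new]
{s1, s2, s3, s4} --a--> {s0, s1, s2, s3, s4}  [new]
{s1, s2, s3, s4} --b--> {s0, s1, s3, s5}  [new]
{s1, s4} --a--> {s0, s1, s3, s4}  [new]
{s1, s4} --b--> {s0, s3, s5}  [new]
{s0, s1, s2, s3, s4} --a--> {s0, s1, s2, s3, s4}  [seen]
{s0, s1, s2, s3, s4} --b--> {s0, s1, s3, s4, s5}  [new]
{s0, s1, s3, s5} --a--> {s0, s1, s2, s3, s4}  [seen]
{s0, s1, s3, s5} --b--> {s1, s3, s4, s5}  [new]
{s0, s1, s3, s4} --a--> {s0, s1, s2, s3, s4}  [seen]
{s0, s1, s3, s4} --b--> {s0, s1, s3, s4, s5}  [seen]
{s0, s3, s5} --a--> {s1, s2, s3, s4}  [seen]
{s0, s3, s5} --b--> {s1, s4, s5}  [new]
{s0, s1, s3, s4, s5} --a--> {s0, s1, s2, s3, s4}  [seen]
{s0, s1, s3, s4, s5} --b--> {s0, s1, s3, s4, s5}  [seen]
{s1, s3, s4, s5} --a--> {s0, s1, s2, s3, s4}  [seen]
{s1, s3, s4, s5} --b--> {s0, s3, s5}  [seen]
{s1, s4, s5} --a--> {s0, s1, s3, s4}  [seen]
{s1, s4, s5} --b--> {s0, s3, s5}  [seen]
Reachable DFA states: {s0}, {s1, s2, s3, s4}, {s1, s4}, {s0, s1, s2, s3, s4}, {s0, s1, s3, s5}, {s0, s1, s3, s4}, {s0, s3, s5}, {s0, s1, s3, s4, s5}, {s1, s3, s4, s5}, {s1, s4, s5}.
{s1, s2, s3, s4} is among them.

yes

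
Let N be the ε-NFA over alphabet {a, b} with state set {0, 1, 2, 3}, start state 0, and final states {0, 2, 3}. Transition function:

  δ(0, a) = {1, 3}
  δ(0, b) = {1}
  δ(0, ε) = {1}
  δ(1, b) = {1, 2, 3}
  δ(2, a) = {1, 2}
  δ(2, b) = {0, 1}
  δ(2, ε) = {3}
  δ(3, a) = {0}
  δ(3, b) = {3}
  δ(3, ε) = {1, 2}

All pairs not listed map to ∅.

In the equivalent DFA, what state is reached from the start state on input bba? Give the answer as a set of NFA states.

{0, 1, 2, 3}

Start: {0, 1}.
δ(0,b) = {1}; δ(1,b) = {1, 2, 3}.
Union: {1, 2, 3}.
After b: {1, 2, 3}.
δ(1,b) = {1, 2, 3}; δ(2,b) = {0, 1}; δ(3,b) = {3}.
Union: {0, 1, 2, 3}.
After b: {0, 1, 2, 3}.
δ(0,a) = {1, 3}; δ(1,a) = ∅; δ(2,a) = {1, 2}; δ(3,a) = {0}.
Union: {0, 1, 2, 3}.
After a: {0, 1, 2, 3}.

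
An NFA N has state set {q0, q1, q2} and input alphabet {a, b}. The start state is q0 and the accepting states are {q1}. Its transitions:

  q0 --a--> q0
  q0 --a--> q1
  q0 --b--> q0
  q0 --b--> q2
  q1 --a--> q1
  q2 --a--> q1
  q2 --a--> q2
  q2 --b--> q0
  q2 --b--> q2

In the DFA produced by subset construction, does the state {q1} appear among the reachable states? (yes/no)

Start state of the DFA: {q0}.
{q0} --a--> {q0, q1}  [new]
{q0} --b--> {q0, q2}  [new]
{q0, q1} --a--> {q0, q1}  [seen]
{q0, q1} --b--> {q0, q2}  [seen]
{q0, q2} --a--> {q0, q1, q2}  [new]
{q0, q2} --b--> {q0, q2}  [seen]
{q0, q1, q2} --a--> {q0, q1, q2}  [seen]
{q0, q1, q2} --b--> {q0, q2}  [seen]
Reachable DFA states: {q0}, {q0, q1}, {q0, q2}, {q0, q1, q2}.
{q1} is not among them.

no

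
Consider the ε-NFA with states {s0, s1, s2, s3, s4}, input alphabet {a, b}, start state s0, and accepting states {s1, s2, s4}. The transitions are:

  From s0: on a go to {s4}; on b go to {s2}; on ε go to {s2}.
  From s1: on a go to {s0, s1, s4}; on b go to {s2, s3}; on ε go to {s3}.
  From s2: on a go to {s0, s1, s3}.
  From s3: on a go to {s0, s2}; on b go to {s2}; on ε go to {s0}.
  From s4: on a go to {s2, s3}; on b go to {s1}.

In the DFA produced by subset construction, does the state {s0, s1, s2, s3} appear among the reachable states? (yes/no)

yes

Start state of the DFA: {s0, s2} (ε-closure of the NFA start).
{s0, s2} --a--> {s0, s1, s2, s3, s4}  [new]
{s0, s2} --b--> {s2}  [new]
{s0, s1, s2, s3, s4} --a--> {s0, s1, s2, s3, s4}  [seen]
{s0, s1, s2, s3, s4} --b--> {s0, s1, s2, s3}  [new]
{s2} --a--> {s0, s1, s2, s3}  [seen]
{s2} --b--> ∅  [new]
{s0, s1, s2, s3} --a--> {s0, s1, s2, s3, s4}  [seen]
{s0, s1, s2, s3} --b--> {s0, s2, s3}  [new]
∅ --a--> ∅  [seen]
∅ --b--> ∅  [seen]
{s0, s2, s3} --a--> {s0, s1, s2, s3, s4}  [seen]
{s0, s2, s3} --b--> {s2}  [seen]
Reachable DFA states: {s0, s2}, {s0, s1, s2, s3, s4}, {s2}, {s0, s1, s2, s3}, ∅, {s0, s2, s3}.
{s0, s1, s2, s3} is among them.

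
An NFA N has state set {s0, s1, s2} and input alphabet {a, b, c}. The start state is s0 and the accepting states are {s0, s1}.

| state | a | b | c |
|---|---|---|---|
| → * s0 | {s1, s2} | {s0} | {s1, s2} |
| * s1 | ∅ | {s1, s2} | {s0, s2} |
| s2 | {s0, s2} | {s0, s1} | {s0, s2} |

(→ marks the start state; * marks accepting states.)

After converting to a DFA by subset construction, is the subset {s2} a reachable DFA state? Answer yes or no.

no

Start state of the DFA: {s0}.
{s0} --a--> {s1, s2}  [new]
{s0} --b--> {s0}  [seen]
{s0} --c--> {s1, s2}  [seen]
{s1, s2} --a--> {s0, s2}  [new]
{s1, s2} --b--> {s0, s1, s2}  [new]
{s1, s2} --c--> {s0, s2}  [seen]
{s0, s2} --a--> {s0, s1, s2}  [seen]
{s0, s2} --b--> {s0, s1}  [new]
{s0, s2} --c--> {s0, s1, s2}  [seen]
{s0, s1, s2} --a--> {s0, s1, s2}  [seen]
{s0, s1, s2} --b--> {s0, s1, s2}  [seen]
{s0, s1, s2} --c--> {s0, s1, s2}  [seen]
{s0, s1} --a--> {s1, s2}  [seen]
{s0, s1} --b--> {s0, s1, s2}  [seen]
{s0, s1} --c--> {s0, s1, s2}  [seen]
Reachable DFA states: {s0}, {s1, s2}, {s0, s2}, {s0, s1, s2}, {s0, s1}.
{s2} is not among them.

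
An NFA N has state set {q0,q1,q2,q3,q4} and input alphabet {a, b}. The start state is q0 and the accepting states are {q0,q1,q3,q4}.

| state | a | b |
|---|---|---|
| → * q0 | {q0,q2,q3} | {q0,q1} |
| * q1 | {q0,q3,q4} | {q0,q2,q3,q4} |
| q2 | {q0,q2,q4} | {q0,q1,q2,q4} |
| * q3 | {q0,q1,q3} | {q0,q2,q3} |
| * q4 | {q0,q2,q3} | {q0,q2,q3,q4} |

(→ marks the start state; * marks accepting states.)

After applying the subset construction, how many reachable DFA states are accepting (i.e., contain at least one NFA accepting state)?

5

Start state of the DFA: {q0}.
{q0} --a--> {q0,q2,q3}  [new]
{q0} --b--> {q0,q1}  [new]
{q0,q2,q3} --a--> {q0,q1,q2,q3,q4}  [new]
{q0,q2,q3} --b--> {q0,q1,q2,q3,q4}  [seen]
{q0,q1} --a--> {q0,q2,q3,q4}  [new]
{q0,q1} --b--> {q0,q1,q2,q3,q4}  [seen]
{q0,q1,q2,q3,q4} --a--> {q0,q1,q2,q3,q4}  [seen]
{q0,q1,q2,q3,q4} --b--> {q0,q1,q2,q3,q4}  [seen]
{q0,q2,q3,q4} --a--> {q0,q1,q2,q3,q4}  [seen]
{q0,q2,q3,q4} --b--> {q0,q1,q2,q3,q4}  [seen]
Reachable DFA states: {q0}, {q0,q2,q3}, {q0,q1}, {q0,q1,q2,q3,q4}, {q0,q2,q3,q4}.
Accepting DFA states (contain an NFA accepting state): {q0}, {q0,q2,q3}, {q0,q1}, {q0,q1,q2,q3,q4}, {q0,q2,q3,q4}.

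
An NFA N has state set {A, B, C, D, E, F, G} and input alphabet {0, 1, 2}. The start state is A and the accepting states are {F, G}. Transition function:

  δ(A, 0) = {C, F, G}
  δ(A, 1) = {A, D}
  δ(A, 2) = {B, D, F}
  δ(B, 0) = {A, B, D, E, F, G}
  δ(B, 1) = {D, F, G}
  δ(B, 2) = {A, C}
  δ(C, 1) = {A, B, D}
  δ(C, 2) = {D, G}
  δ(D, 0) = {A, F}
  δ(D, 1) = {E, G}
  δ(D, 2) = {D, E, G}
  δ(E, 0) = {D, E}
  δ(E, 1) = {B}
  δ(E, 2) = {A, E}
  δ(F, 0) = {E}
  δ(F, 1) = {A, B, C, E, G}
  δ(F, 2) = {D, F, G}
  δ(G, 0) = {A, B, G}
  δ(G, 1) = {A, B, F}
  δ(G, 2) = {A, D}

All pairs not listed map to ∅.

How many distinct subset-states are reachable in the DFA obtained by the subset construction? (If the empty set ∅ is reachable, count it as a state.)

15

Start state of the DFA: {A}.
{A} --0--> {C, F, G}  [new]
{A} --1--> {A, D}  [new]
{A} --2--> {B, D, F}  [new]
{C, F, G} --0--> {A, B, E, G}  [new]
{C, F, G} --1--> {A, B, C, D, E, F, G}  [new]
{C, F, G} --2--> {A, D, F, G}  [new]
{A, D} --0--> {A, C, F, G}  [new]
{A, D} --1--> {A, D, E, G}  [new]
{A, D} --2--> {B, D, E, F, G}  [new]
{B, D, F} --0--> {A, B, D, E, F, G}  [new]
{B, D, F} --1--> {A, B, C, D, E, F, G}  [seen]
{B, D, F} --2--> {A, C, D, E, F, G}  [new]
{A, B, E, G} --0--> {A, B, C, D, E, F, G}  [seen]
{A, B, E, G} --1--> {A, B, D, F, G}  [new]
{A, B, E, G} --2--> {A, B, C, D, E, F}  [new]
{A, B, C, D, E, F, G} --0--> {A, B, C, D, E, F, G}  [seen]
{A, B, C, D, E, F, G} --1--> {A, B, C, D, E, F, G}  [seen]
{A, B, C, D, E, F, G} --2--> {A, B, C, D, E, F, G}  [seen]
{A, D, F, G} --0--> {A, B, C, E, F, G}  [new]
{A, D, F, G} --1--> {A, B, C, D, E, F, G}  [seen]
{A, D, F, G} --2--> {A, B, D, E, F, G}  [seen]
{A, C, F, G} --0--> {A, B, C, E, F, G}  [seen]
{A, C, F, G} --1--> {A, B, C, D, E, F, G}  [seen]
{A, C, F, G} --2--> {A, B, D, F, G}  [seen]
{A, D, E, G} --0--> {A, B, C, D, E, F, G}  [seen]
{A, D, E, G} --1--> {A, B, D, E, F, G}  [seen]
{A, D, E, G} --2--> {A, B, D, E, F, G}  [seen]
{B, D, E, F, G} --0--> {A, B, D, E, F, G}  [seen]
{B, D, E, F, G} --1--> {A, B, C, D, E, F, G}  [seen]
{B, D, E, F, G} --2--> {A, C, D, E, F, G}  [seen]
{A, B, D, E, F, G} --0--> {A, B, C, D, E, F, G}  [seen]
{A, B, D, E, F, G} --1--> {A, B, C, D, E, F, G}  [seen]
{A, B, D, E, F, G} --2--> {A, B, C, D, E, F, G}  [seen]
{A, C, D, E, F, G} --0--> {A, B, C, D, E, F, G}  [seen]
{A, C, D, E, F, G} --1--> {A, B, C, D, E, F, G}  [seen]
{A, C, D, E, F, G} --2--> {A, B, D, E, F, G}  [seen]
{A, B, D, F, G} --0--> {A, B, C, D, E, F, G}  [seen]
{A, B, D, F, G} --1--> {A, B, C, D, E, F, G}  [seen]
{A, B, D, F, G} --2--> {A, B, C, D, E, F, G}  [seen]
{A, B, C, D, E, F} --0--> {A, B, C, D, E, F, G}  [seen]
{A, B, C, D, E, F} --1--> {A, B, C, D, E, F, G}  [seen]
{A, B, C, D, E, F} --2--> {A, B, C, D, E, F, G}  [seen]
{A, B, C, E, F, G} --0--> {A, B, C, D, E, F, G}  [seen]
{A, B, C, E, F, G} --1--> {A, B, C, D, E, F, G}  [seen]
{A, B, C, E, F, G} --2--> {A, B, C, D, E, F, G}  [seen]
Reachable DFA states: {A}, {C, F, G}, {A, D}, {B, D, F}, {A, B, E, G}, {A, B, C, D, E, F, G}, {A, D, F, G}, {A, C, F, G}, {A, D, E, G}, {B, D, E, F, G}, {A, B, D, E, F, G}, {A, C, D, E, F, G}, {A, B, D, F, G}, {A, B, C, D, E, F}, {A, B, C, E, F, G}.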